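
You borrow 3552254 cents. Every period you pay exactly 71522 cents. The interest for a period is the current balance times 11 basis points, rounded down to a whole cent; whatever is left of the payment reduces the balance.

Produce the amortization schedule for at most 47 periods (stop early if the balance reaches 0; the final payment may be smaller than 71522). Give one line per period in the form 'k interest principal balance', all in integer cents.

1 3907 67615 3484639
2 3833 67689 3416950
3 3758 67764 3349186
4 3684 67838 3281348
5 3609 67913 3213435
6 3534 67988 3145447
7 3459 68063 3077384
8 3385 68137 3009247
9 3310 68212 2941035
10 3235 68287 2872748
11 3160 68362 2804386
12 3084 68438 2735948
13 3009 68513 2667435
14 2934 68588 2598847
15 2858 68664 2530183
16 2783 68739 2461444
17 2707 68815 2392629
18 2631 68891 2323738
19 2556 68966 2254772
20 2480 69042 2185730
21 2404 69118 2116612
22 2328 69194 2047418
23 2252 69270 1978148
24 2175 69347 1908801
25 2099 69423 1839378
26 2023 69499 1769879
27 1946 69576 1700303
28 1870 69652 1630651
29 1793 69729 1560922
30 1717 69805 1491117
31 1640 69882 1421235
32 1563 69959 1351276
33 1486 70036 1281240
34 1409 70113 1211127
35 1332 70190 1140937
36 1255 70267 1070670
37 1177 70345 1000325
38 1100 70422 929903
39 1022 70500 859403
40 945 70577 788826
41 867 70655 718171
42 789 70733 647438
43 712 70810 576628
44 634 70888 505740
45 556 70966 434774
46 478 71044 363730
47 400 71122 292608

1. interest=⌊3552254·11/10000⌋=3907; principal=71522-3907=67615; balance=3552254-67615=3484639
2. interest=⌊3484639·11/10000⌋=3833; principal=71522-3833=67689; balance=3484639-67689=3416950
3. interest=⌊3416950·11/10000⌋=3758; principal=71522-3758=67764; balance=3416950-67764=3349186
4. interest=⌊3349186·11/10000⌋=3684; principal=71522-3684=67838; balance=3349186-67838=3281348
5. interest=⌊3281348·11/10000⌋=3609; principal=71522-3609=67913; balance=3281348-67913=3213435
6. interest=⌊3213435·11/10000⌋=3534; principal=71522-3534=67988; balance=3213435-67988=3145447
7. interest=⌊3145447·11/10000⌋=3459; principal=71522-3459=68063; balance=3145447-68063=3077384
8. interest=⌊3077384·11/10000⌋=3385; principal=71522-3385=68137; balance=3077384-68137=3009247
9. interest=⌊3009247·11/10000⌋=3310; principal=71522-3310=68212; balance=3009247-68212=2941035
10. interest=⌊2941035·11/10000⌋=3235; principal=71522-3235=68287; balance=2941035-68287=2872748
11. interest=⌊2872748·11/10000⌋=3160; principal=71522-3160=68362; balance=2872748-68362=2804386
12. interest=⌊2804386·11/10000⌋=3084; principal=71522-3084=68438; balance=2804386-68438=2735948
13. interest=⌊2735948·11/10000⌋=3009; principal=71522-3009=68513; balance=2735948-68513=2667435
14. interest=⌊2667435·11/10000⌋=2934; principal=71522-2934=68588; balance=2667435-68588=2598847
15. interest=⌊2598847·11/10000⌋=2858; principal=71522-2858=68664; balance=2598847-68664=2530183
16. interest=⌊2530183·11/10000⌋=2783; principal=71522-2783=68739; balance=2530183-68739=2461444
17. interest=⌊2461444·11/10000⌋=2707; principal=71522-2707=68815; balance=2461444-68815=2392629
18. interest=⌊2392629·11/10000⌋=2631; principal=71522-2631=68891; balance=2392629-68891=2323738
19. interest=⌊2323738·11/10000⌋=2556; principal=71522-2556=68966; balance=2323738-68966=2254772
20. interest=⌊2254772·11/10000⌋=2480; principal=71522-2480=69042; balance=2254772-69042=2185730
21. interest=⌊2185730·11/10000⌋=2404; principal=71522-2404=69118; balance=2185730-69118=2116612
22. interest=⌊2116612·11/10000⌋=2328; principal=71522-2328=69194; balance=2116612-69194=2047418
23. interest=⌊2047418·11/10000⌋=2252; principal=71522-2252=69270; balance=2047418-69270=1978148
24. interest=⌊1978148·11/10000⌋=2175; principal=71522-2175=69347; balance=1978148-69347=1908801
25. interest=⌊1908801·11/10000⌋=2099; principal=71522-2099=69423; balance=1908801-69423=1839378
26. interest=⌊1839378·11/10000⌋=2023; principal=71522-2023=69499; balance=1839378-69499=1769879
27. interest=⌊1769879·11/10000⌋=1946; principal=71522-1946=69576; balance=1769879-69576=1700303
28. interest=⌊1700303·11/10000⌋=1870; principal=71522-1870=69652; balance=1700303-69652=1630651
29. interest=⌊1630651·11/10000⌋=1793; principal=71522-1793=69729; balance=1630651-69729=1560922
30. interest=⌊1560922·11/10000⌋=1717; principal=71522-1717=69805; balance=1560922-69805=1491117
31. interest=⌊1491117·11/10000⌋=1640; principal=71522-1640=69882; balance=1491117-69882=1421235
32. interest=⌊1421235·11/10000⌋=1563; principal=71522-1563=69959; balance=1421235-69959=1351276
33. interest=⌊1351276·11/10000⌋=1486; principal=71522-1486=70036; balance=1351276-70036=1281240
34. interest=⌊1281240·11/10000⌋=1409; principal=71522-1409=70113; balance=1281240-70113=1211127
35. interest=⌊1211127·11/10000⌋=1332; principal=71522-1332=70190; balance=1211127-70190=1140937
36. interest=⌊1140937·11/10000⌋=1255; principal=71522-1255=70267; balance=1140937-70267=1070670
37. interest=⌊1070670·11/10000⌋=1177; principal=71522-1177=70345; balance=1070670-70345=1000325
38. interest=⌊1000325·11/10000⌋=1100; principal=71522-1100=70422; balance=1000325-70422=929903
39. interest=⌊929903·11/10000⌋=1022; principal=71522-1022=70500; balance=929903-70500=859403
40. interest=⌊859403·11/10000⌋=945; principal=71522-945=70577; balance=859403-70577=788826
41. interest=⌊788826·11/10000⌋=867; principal=71522-867=70655; balance=788826-70655=718171
42. interest=⌊718171·11/10000⌋=789; principal=71522-789=70733; balance=718171-70733=647438
43. interest=⌊647438·11/10000⌋=712; principal=71522-712=70810; balance=647438-70810=576628
44. interest=⌊576628·11/10000⌋=634; principal=71522-634=70888; balance=576628-70888=505740
45. interest=⌊505740·11/10000⌋=556; principal=71522-556=70966; balance=505740-70966=434774
46. interest=⌊434774·11/10000⌋=478; principal=71522-478=71044; balance=434774-71044=363730
47. interest=⌊363730·11/10000⌋=400; principal=71522-400=71122; balance=363730-71122=292608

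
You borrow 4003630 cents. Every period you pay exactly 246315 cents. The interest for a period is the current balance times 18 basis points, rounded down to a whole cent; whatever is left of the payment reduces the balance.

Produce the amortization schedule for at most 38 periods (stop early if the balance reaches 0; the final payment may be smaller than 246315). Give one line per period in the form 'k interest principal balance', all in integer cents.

1 7206 239109 3764521
2 6776 239539 3524982
3 6344 239971 3285011
4 5913 240402 3044609
5 5480 240835 2803774
6 5046 241269 2562505
7 4612 241703 2320802
8 4177 242138 2078664
9 3741 242574 1836090
10 3304 243011 1593079
11 2867 243448 1349631
12 2429 243886 1105745
13 1990 244325 861420
14 1550 244765 616655
15 1109 245206 371449
16 668 245647 125802
17 226 125802 0

1. interest=⌊4003630·18/10000⌋=7206; principal=246315-7206=239109; balance=4003630-239109=3764521
2. interest=⌊3764521·18/10000⌋=6776; principal=246315-6776=239539; balance=3764521-239539=3524982
3. interest=⌊3524982·18/10000⌋=6344; principal=246315-6344=239971; balance=3524982-239971=3285011
4. interest=⌊3285011·18/10000⌋=5913; principal=246315-5913=240402; balance=3285011-240402=3044609
5. interest=⌊3044609·18/10000⌋=5480; principal=246315-5480=240835; balance=3044609-240835=2803774
6. interest=⌊2803774·18/10000⌋=5046; principal=246315-5046=241269; balance=2803774-241269=2562505
7. interest=⌊2562505·18/10000⌋=4612; principal=246315-4612=241703; balance=2562505-241703=2320802
8. interest=⌊2320802·18/10000⌋=4177; principal=246315-4177=242138; balance=2320802-242138=2078664
9. interest=⌊2078664·18/10000⌋=3741; principal=246315-3741=242574; balance=2078664-242574=1836090
10. interest=⌊1836090·18/10000⌋=3304; principal=246315-3304=243011; balance=1836090-243011=1593079
11. interest=⌊1593079·18/10000⌋=2867; principal=246315-2867=243448; balance=1593079-243448=1349631
12. interest=⌊1349631·18/10000⌋=2429; principal=246315-2429=243886; balance=1349631-243886=1105745
13. interest=⌊1105745·18/10000⌋=1990; principal=246315-1990=244325; balance=1105745-244325=861420
14. interest=⌊861420·18/10000⌋=1550; principal=246315-1550=244765; balance=861420-244765=616655
15. interest=⌊616655·18/10000⌋=1109; principal=246315-1109=245206; balance=616655-245206=371449
16. interest=⌊371449·18/10000⌋=668; principal=246315-668=245647; balance=371449-245647=125802
17. interest=⌊125802·18/10000⌋=226; principal=min(246315-226,125802)=125802; balance=125802-125802=0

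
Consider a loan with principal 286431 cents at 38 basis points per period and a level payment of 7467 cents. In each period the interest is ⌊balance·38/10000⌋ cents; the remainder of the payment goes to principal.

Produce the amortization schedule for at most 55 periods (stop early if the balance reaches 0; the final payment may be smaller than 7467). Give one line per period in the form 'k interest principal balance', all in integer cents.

1. interest=⌊286431·38/10000⌋=1088; principal=7467-1088=6379; balance=286431-6379=280052
2. interest=⌊280052·38/10000⌋=1064; principal=7467-1064=6403; balance=280052-6403=273649
3. interest=⌊273649·38/10000⌋=1039; principal=7467-1039=6428; balance=273649-6428=267221
4. interest=⌊267221·38/10000⌋=1015; principal=7467-1015=6452; balance=267221-6452=260769
5. interest=⌊260769·38/10000⌋=990; principal=7467-990=6477; balance=260769-6477=254292
6. interest=⌊254292·38/10000⌋=966; principal=7467-966=6501; balance=254292-6501=247791
7. interest=⌊247791·38/10000⌋=941; principal=7467-941=6526; balance=247791-6526=241265
8. interest=⌊241265·38/10000⌋=916; principal=7467-916=6551; balance=241265-6551=234714
9. interest=⌊234714·38/10000⌋=891; principal=7467-891=6576; balance=234714-6576=228138
10. interest=⌊228138·38/10000⌋=866; principal=7467-866=6601; balance=228138-6601=221537
11. interest=⌊221537·38/10000⌋=841; principal=7467-841=6626; balance=221537-6626=214911
12. interest=⌊214911·38/10000⌋=816; principal=7467-816=6651; balance=214911-6651=208260
13. interest=⌊208260·38/10000⌋=791; principal=7467-791=6676; balance=208260-6676=201584
14. interest=⌊201584·38/10000⌋=766; principal=7467-766=6701; balance=201584-6701=194883
15. interest=⌊194883·38/10000⌋=740; principal=7467-740=6727; balance=194883-6727=188156
16. interest=⌊188156·38/10000⌋=714; principal=7467-714=6753; balance=188156-6753=181403
17. interest=⌊181403·38/10000⌋=689; principal=7467-689=6778; balance=181403-6778=174625
18. interest=⌊174625·38/10000⌋=663; principal=7467-663=6804; balance=174625-6804=167821
19. interest=⌊167821·38/10000⌋=637; principal=7467-637=6830; balance=167821-6830=160991
20. interest=⌊160991·38/10000⌋=611; principal=7467-611=6856; balance=160991-6856=154135
21. interest=⌊154135·38/10000⌋=585; principal=7467-585=6882; balance=154135-6882=147253
22. interest=⌊147253·38/10000⌋=559; principal=7467-559=6908; balance=147253-6908=140345
23. interest=⌊140345·38/10000⌋=533; principal=7467-533=6934; balance=140345-6934=133411
24. interest=⌊133411·38/10000⌋=506; principal=7467-506=6961; balance=133411-6961=126450
25. interest=⌊126450·38/10000⌋=480; principal=7467-480=6987; balance=126450-6987=119463
26. interest=⌊119463·38/10000⌋=453; principal=7467-453=7014; balance=119463-7014=112449
27. interest=⌊112449·38/10000⌋=427; principal=7467-427=7040; balance=112449-7040=105409
28. interest=⌊105409·38/10000⌋=400; principal=7467-400=7067; balance=105409-7067=98342
29. interest=⌊98342·38/10000⌋=373; principal=7467-373=7094; balance=98342-7094=91248
30. interest=⌊91248·38/10000⌋=346; principal=7467-346=7121; balance=91248-7121=84127
31. interest=⌊84127·38/10000⌋=319; principal=7467-319=7148; balance=84127-7148=76979
32. interest=⌊76979·38/10000⌋=292; principal=7467-292=7175; balance=76979-7175=69804
33. interest=⌊69804·38/10000⌋=265; principal=7467-265=7202; balance=69804-7202=62602
34. interest=⌊62602·38/10000⌋=237; principal=7467-237=7230; balance=62602-7230=55372
35. interest=⌊55372·38/10000⌋=210; principal=7467-210=7257; balance=55372-7257=48115
36. interest=⌊48115·38/10000⌋=182; principal=7467-182=7285; balance=48115-7285=40830
37. interest=⌊40830·38/10000⌋=155; principal=7467-155=7312; balance=40830-7312=33518
38. interest=⌊33518·38/10000⌋=127; principal=7467-127=7340; balance=33518-7340=26178
39. interest=⌊26178·38/10000⌋=99; principal=7467-99=7368; balance=26178-7368=18810
40. interest=⌊18810·38/10000⌋=71; principal=7467-71=7396; balance=18810-7396=11414
41. interest=⌊11414·38/10000⌋=43; principal=7467-43=7424; balance=11414-7424=3990
42. interest=⌊3990·38/10000⌋=15; principal=min(7467-15,3990)=3990; balance=3990-3990=0

1 1088 6379 280052
2 1064 6403 273649
3 1039 6428 267221
4 1015 6452 260769
5 990 6477 254292
6 966 6501 247791
7 941 6526 241265
8 916 6551 234714
9 891 6576 228138
10 866 6601 221537
11 841 6626 214911
12 816 6651 208260
13 791 6676 201584
14 766 6701 194883
15 740 6727 188156
16 714 6753 181403
17 689 6778 174625
18 663 6804 167821
19 637 6830 160991
20 611 6856 154135
21 585 6882 147253
22 559 6908 140345
23 533 6934 133411
24 506 6961 126450
25 480 6987 119463
26 453 7014 112449
27 427 7040 105409
28 400 7067 98342
29 373 7094 91248
30 346 7121 84127
31 319 7148 76979
32 292 7175 69804
33 265 7202 62602
34 237 7230 55372
35 210 7257 48115
36 182 7285 40830
37 155 7312 33518
38 127 7340 26178
39 99 7368 18810
40 71 7396 11414
41 43 7424 3990
42 15 3990 0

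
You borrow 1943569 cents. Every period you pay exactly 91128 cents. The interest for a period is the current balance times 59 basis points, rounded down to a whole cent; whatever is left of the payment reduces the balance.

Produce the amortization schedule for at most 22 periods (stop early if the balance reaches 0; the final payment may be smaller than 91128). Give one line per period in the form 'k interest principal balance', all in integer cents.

1 11467 79661 1863908
2 10997 80131 1783777
3 10524 80604 1703173
4 10048 81080 1622093
5 9570 81558 1540535
6 9089 82039 1458496
7 8605 82523 1375973
8 8118 83010 1292963
9 7628 83500 1209463
10 7135 83993 1125470
11 6640 84488 1040982
12 6141 84987 955995
13 5640 85488 870507
14 5135 85993 784514
15 4628 86500 698014
16 4118 87010 611004
17 3604 87524 523480
18 3088 88040 435440
19 2569 88559 346881
20 2046 89082 257799
21 1521 89607 168192
22 992 90136 78056

1. interest=⌊1943569·59/10000⌋=11467; principal=91128-11467=79661; balance=1943569-79661=1863908
2. interest=⌊1863908·59/10000⌋=10997; principal=91128-10997=80131; balance=1863908-80131=1783777
3. interest=⌊1783777·59/10000⌋=10524; principal=91128-10524=80604; balance=1783777-80604=1703173
4. interest=⌊1703173·59/10000⌋=10048; principal=91128-10048=81080; balance=1703173-81080=1622093
5. interest=⌊1622093·59/10000⌋=9570; principal=91128-9570=81558; balance=1622093-81558=1540535
6. interest=⌊1540535·59/10000⌋=9089; principal=91128-9089=82039; balance=1540535-82039=1458496
7. interest=⌊1458496·59/10000⌋=8605; principal=91128-8605=82523; balance=1458496-82523=1375973
8. interest=⌊1375973·59/10000⌋=8118; principal=91128-8118=83010; balance=1375973-83010=1292963
9. interest=⌊1292963·59/10000⌋=7628; principal=91128-7628=83500; balance=1292963-83500=1209463
10. interest=⌊1209463·59/10000⌋=7135; principal=91128-7135=83993; balance=1209463-83993=1125470
11. interest=⌊1125470·59/10000⌋=6640; principal=91128-6640=84488; balance=1125470-84488=1040982
12. interest=⌊1040982·59/10000⌋=6141; principal=91128-6141=84987; balance=1040982-84987=955995
13. interest=⌊955995·59/10000⌋=5640; principal=91128-5640=85488; balance=955995-85488=870507
14. interest=⌊870507·59/10000⌋=5135; principal=91128-5135=85993; balance=870507-85993=784514
15. interest=⌊784514·59/10000⌋=4628; principal=91128-4628=86500; balance=784514-86500=698014
16. interest=⌊698014·59/10000⌋=4118; principal=91128-4118=87010; balance=698014-87010=611004
17. interest=⌊611004·59/10000⌋=3604; principal=91128-3604=87524; balance=611004-87524=523480
18. interest=⌊523480·59/10000⌋=3088; principal=91128-3088=88040; balance=523480-88040=435440
19. interest=⌊435440·59/10000⌋=2569; principal=91128-2569=88559; balance=435440-88559=346881
20. interest=⌊346881·59/10000⌋=2046; principal=91128-2046=89082; balance=346881-89082=257799
21. interest=⌊257799·59/10000⌋=1521; principal=91128-1521=89607; balance=257799-89607=168192
22. interest=⌊168192·59/10000⌋=992; principal=91128-992=90136; balance=168192-90136=78056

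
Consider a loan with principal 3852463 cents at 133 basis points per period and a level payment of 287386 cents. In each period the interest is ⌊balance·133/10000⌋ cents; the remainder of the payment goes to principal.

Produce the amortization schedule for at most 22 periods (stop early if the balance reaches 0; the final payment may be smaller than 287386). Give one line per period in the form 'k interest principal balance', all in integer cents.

1 51237 236149 3616314
2 48096 239290 3377024
3 44914 242472 3134552
4 41689 245697 2888855
5 38421 248965 2639890
6 35110 252276 2387614
7 31755 255631 2131983
8 28355 259031 1872952
9 24910 262476 1610476
10 21419 265967 1344509
11 17881 269505 1075004
12 14297 273089 801915
13 10665 276721 525194
14 6985 280401 244793
15 3255 244793 0

1. interest=⌊3852463·133/10000⌋=51237; principal=287386-51237=236149; balance=3852463-236149=3616314
2. interest=⌊3616314·133/10000⌋=48096; principal=287386-48096=239290; balance=3616314-239290=3377024
3. interest=⌊3377024·133/10000⌋=44914; principal=287386-44914=242472; balance=3377024-242472=3134552
4. interest=⌊3134552·133/10000⌋=41689; principal=287386-41689=245697; balance=3134552-245697=2888855
5. interest=⌊2888855·133/10000⌋=38421; principal=287386-38421=248965; balance=2888855-248965=2639890
6. interest=⌊2639890·133/10000⌋=35110; principal=287386-35110=252276; balance=2639890-252276=2387614
7. interest=⌊2387614·133/10000⌋=31755; principal=287386-31755=255631; balance=2387614-255631=2131983
8. interest=⌊2131983·133/10000⌋=28355; principal=287386-28355=259031; balance=2131983-259031=1872952
9. interest=⌊1872952·133/10000⌋=24910; principal=287386-24910=262476; balance=1872952-262476=1610476
10. interest=⌊1610476·133/10000⌋=21419; principal=287386-21419=265967; balance=1610476-265967=1344509
11. interest=⌊1344509·133/10000⌋=17881; principal=287386-17881=269505; balance=1344509-269505=1075004
12. interest=⌊1075004·133/10000⌋=14297; principal=287386-14297=273089; balance=1075004-273089=801915
13. interest=⌊801915·133/10000⌋=10665; principal=287386-10665=276721; balance=801915-276721=525194
14. interest=⌊525194·133/10000⌋=6985; principal=287386-6985=280401; balance=525194-280401=244793
15. interest=⌊244793·133/10000⌋=3255; principal=min(287386-3255,244793)=244793; balance=244793-244793=0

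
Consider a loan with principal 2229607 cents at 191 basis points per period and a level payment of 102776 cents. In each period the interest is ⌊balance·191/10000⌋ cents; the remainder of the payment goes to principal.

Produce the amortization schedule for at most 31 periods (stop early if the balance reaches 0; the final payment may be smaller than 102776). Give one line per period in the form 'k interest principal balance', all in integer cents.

1 42585 60191 2169416
2 41435 61341 2108075
3 40264 62512 2045563
4 39070 63706 1981857
5 37853 64923 1916934
6 36613 66163 1850771
7 35349 67427 1783344
8 34061 68715 1714629
9 32749 70027 1644602
10 31411 71365 1573237
11 30048 72728 1500509
12 28659 74117 1426392
13 27244 75532 1350860
14 25801 76975 1273885
15 24331 78445 1195440
16 22832 79944 1115496
17 21305 81471 1034025
18 19749 83027 950998
19 18164 84612 866386
20 16547 86229 780157
21 14900 87876 692281
22 13222 89554 602727
23 11512 91264 511463
24 9768 93008 418455
25 7992 94784 323671
26 6182 96594 227077
27 4337 98439 128638
28 2456 100320 28318
29 540 28318 0

1. interest=⌊2229607·191/10000⌋=42585; principal=102776-42585=60191; balance=2229607-60191=2169416
2. interest=⌊2169416·191/10000⌋=41435; principal=102776-41435=61341; balance=2169416-61341=2108075
3. interest=⌊2108075·191/10000⌋=40264; principal=102776-40264=62512; balance=2108075-62512=2045563
4. interest=⌊2045563·191/10000⌋=39070; principal=102776-39070=63706; balance=2045563-63706=1981857
5. interest=⌊1981857·191/10000⌋=37853; principal=102776-37853=64923; balance=1981857-64923=1916934
6. interest=⌊1916934·191/10000⌋=36613; principal=102776-36613=66163; balance=1916934-66163=1850771
7. interest=⌊1850771·191/10000⌋=35349; principal=102776-35349=67427; balance=1850771-67427=1783344
8. interest=⌊1783344·191/10000⌋=34061; principal=102776-34061=68715; balance=1783344-68715=1714629
9. interest=⌊1714629·191/10000⌋=32749; principal=102776-32749=70027; balance=1714629-70027=1644602
10. interest=⌊1644602·191/10000⌋=31411; principal=102776-31411=71365; balance=1644602-71365=1573237
11. interest=⌊1573237·191/10000⌋=30048; principal=102776-30048=72728; balance=1573237-72728=1500509
12. interest=⌊1500509·191/10000⌋=28659; principal=102776-28659=74117; balance=1500509-74117=1426392
13. interest=⌊1426392·191/10000⌋=27244; principal=102776-27244=75532; balance=1426392-75532=1350860
14. interest=⌊1350860·191/10000⌋=25801; principal=102776-25801=76975; balance=1350860-76975=1273885
15. interest=⌊1273885·191/10000⌋=24331; principal=102776-24331=78445; balance=1273885-78445=1195440
16. interest=⌊1195440·191/10000⌋=22832; principal=102776-22832=79944; balance=1195440-79944=1115496
17. interest=⌊1115496·191/10000⌋=21305; principal=102776-21305=81471; balance=1115496-81471=1034025
18. interest=⌊1034025·191/10000⌋=19749; principal=102776-19749=83027; balance=1034025-83027=950998
19. interest=⌊950998·191/10000⌋=18164; principal=102776-18164=84612; balance=950998-84612=866386
20. interest=⌊866386·191/10000⌋=16547; principal=102776-16547=86229; balance=866386-86229=780157
21. interest=⌊780157·191/10000⌋=14900; principal=102776-14900=87876; balance=780157-87876=692281
22. interest=⌊692281·191/10000⌋=13222; principal=102776-13222=89554; balance=692281-89554=602727
23. interest=⌊602727·191/10000⌋=11512; principal=102776-11512=91264; balance=602727-91264=511463
24. interest=⌊511463·191/10000⌋=9768; principal=102776-9768=93008; balance=511463-93008=418455
25. interest=⌊418455·191/10000⌋=7992; principal=102776-7992=94784; balance=418455-94784=323671
26. interest=⌊323671·191/10000⌋=6182; principal=102776-6182=96594; balance=323671-96594=227077
27. interest=⌊227077·191/10000⌋=4337; principal=102776-4337=98439; balance=227077-98439=128638
28. interest=⌊128638·191/10000⌋=2456; principal=102776-2456=100320; balance=128638-100320=28318
29. interest=⌊28318·191/10000⌋=540; principal=min(102776-540,28318)=28318; balance=28318-28318=0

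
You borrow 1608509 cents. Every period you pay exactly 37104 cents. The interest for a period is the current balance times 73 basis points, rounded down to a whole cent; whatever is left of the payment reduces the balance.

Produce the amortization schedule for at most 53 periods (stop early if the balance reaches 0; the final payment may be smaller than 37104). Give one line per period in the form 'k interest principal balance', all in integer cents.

1. interest=⌊1608509·73/10000⌋=11742; principal=37104-11742=25362; balance=1608509-25362=1583147
2. interest=⌊1583147·73/10000⌋=11556; principal=37104-11556=25548; balance=1583147-25548=1557599
3. interest=⌊1557599·73/10000⌋=11370; principal=37104-11370=25734; balance=1557599-25734=1531865
4. interest=⌊1531865·73/10000⌋=11182; principal=37104-11182=25922; balance=1531865-25922=1505943
5. interest=⌊1505943·73/10000⌋=10993; principal=37104-10993=26111; balance=1505943-26111=1479832
6. interest=⌊1479832·73/10000⌋=10802; principal=37104-10802=26302; balance=1479832-26302=1453530
7. interest=⌊1453530·73/10000⌋=10610; principal=37104-10610=26494; balance=1453530-26494=1427036
8. interest=⌊1427036·73/10000⌋=10417; principal=37104-10417=26687; balance=1427036-26687=1400349
9. interest=⌊1400349·73/10000⌋=10222; principal=37104-10222=26882; balance=1400349-26882=1373467
10. interest=⌊1373467·73/10000⌋=10026; principal=37104-10026=27078; balance=1373467-27078=1346389
11. interest=⌊1346389·73/10000⌋=9828; principal=37104-9828=27276; balance=1346389-27276=1319113
12. interest=⌊1319113·73/10000⌋=9629; principal=37104-9629=27475; balance=1319113-27475=1291638
13. interest=⌊1291638·73/10000⌋=9428; principal=37104-9428=27676; balance=1291638-27676=1263962
14. interest=⌊1263962·73/10000⌋=9226; principal=37104-9226=27878; balance=1263962-27878=1236084
15. interest=⌊1236084·73/10000⌋=9023; principal=37104-9023=28081; balance=1236084-28081=1208003
16. interest=⌊1208003·73/10000⌋=8818; principal=37104-8818=28286; balance=1208003-28286=1179717
17. interest=⌊1179717·73/10000⌋=8611; principal=37104-8611=28493; balance=1179717-28493=1151224
18. interest=⌊1151224·73/10000⌋=8403; principal=37104-8403=28701; balance=1151224-28701=1122523
19. interest=⌊1122523·73/10000⌋=8194; principal=37104-8194=28910; balance=1122523-28910=1093613
20. interest=⌊1093613·73/10000⌋=7983; principal=37104-7983=29121; balance=1093613-29121=1064492
21. interest=⌊1064492·73/10000⌋=7770; principal=37104-7770=29334; balance=1064492-29334=1035158
22. interest=⌊1035158·73/10000⌋=7556; principal=37104-7556=29548; balance=1035158-29548=1005610
23. interest=⌊1005610·73/10000⌋=7340; principal=37104-7340=29764; balance=1005610-29764=975846
24. interest=⌊975846·73/10000⌋=7123; principal=37104-7123=29981; balance=975846-29981=945865
25. interest=⌊945865·73/10000⌋=6904; principal=37104-6904=30200; balance=945865-30200=915665
26. interest=⌊915665·73/10000⌋=6684; principal=37104-6684=30420; balance=915665-30420=885245
27. interest=⌊885245·73/10000⌋=6462; principal=37104-6462=30642; balance=885245-30642=854603
28. interest=⌊854603·73/10000⌋=6238; principal=37104-6238=30866; balance=854603-30866=823737
29. interest=⌊823737·73/10000⌋=6013; principal=37104-6013=31091; balance=823737-31091=792646
30. interest=⌊792646·73/10000⌋=5786; principal=37104-5786=31318; balance=792646-31318=761328
31. interest=⌊761328·73/10000⌋=5557; principal=37104-5557=31547; balance=761328-31547=729781
32. interest=⌊729781·73/10000⌋=5327; principal=37104-5327=31777; balance=729781-31777=698004
33. interest=⌊698004·73/10000⌋=5095; principal=37104-5095=32009; balance=698004-32009=665995
34. interest=⌊665995·73/10000⌋=4861; principal=37104-4861=32243; balance=665995-32243=633752
35. interest=⌊633752·73/10000⌋=4626; principal=37104-4626=32478; balance=633752-32478=601274
36. interest=⌊601274·73/10000⌋=4389; principal=37104-4389=32715; balance=601274-32715=568559
37. interest=⌊568559·73/10000⌋=4150; principal=37104-4150=32954; balance=568559-32954=535605
38. interest=⌊535605·73/10000⌋=3909; principal=37104-3909=33195; balance=535605-33195=502410
39. interest=⌊502410·73/10000⌋=3667; principal=37104-3667=33437; balance=502410-33437=468973
40. interest=⌊468973·73/10000⌋=3423; principal=37104-3423=33681; balance=468973-33681=435292
41. interest=⌊435292·73/10000⌋=3177; principal=37104-3177=33927; balance=435292-33927=401365
42. interest=⌊401365·73/10000⌋=2929; principal=37104-2929=34175; balance=401365-34175=367190
43. interest=⌊367190·73/10000⌋=2680; principal=37104-2680=34424; balance=367190-34424=332766
44. interest=⌊332766·73/10000⌋=2429; principal=37104-2429=34675; balance=332766-34675=298091
45. interest=⌊298091·73/10000⌋=2176; principal=37104-2176=34928; balance=298091-34928=263163
46. interest=⌊263163·73/10000⌋=1921; principal=37104-1921=35183; balance=263163-35183=227980
47. interest=⌊227980·73/10000⌋=1664; principal=37104-1664=35440; balance=227980-35440=192540
48. interest=⌊192540·73/10000⌋=1405; principal=37104-1405=35699; balance=192540-35699=156841
49. interest=⌊156841·73/10000⌋=1144; principal=37104-1144=35960; balance=156841-35960=120881
50. interest=⌊120881·73/10000⌋=882; principal=37104-882=36222; balance=120881-36222=84659
51. interest=⌊84659·73/10000⌋=618; principal=37104-618=36486; balance=84659-36486=48173
52. interest=⌊48173·73/10000⌋=351; principal=37104-351=36753; balance=48173-36753=11420
53. interest=⌊11420·73/10000⌋=83; principal=min(37104-83,11420)=11420; balance=11420-11420=0

1 11742 25362 1583147
2 11556 25548 1557599
3 11370 25734 1531865
4 11182 25922 1505943
5 10993 26111 1479832
6 10802 26302 1453530
7 10610 26494 1427036
8 10417 26687 1400349
9 10222 26882 1373467
10 10026 27078 1346389
11 9828 27276 1319113
12 9629 27475 1291638
13 9428 27676 1263962
14 9226 27878 1236084
15 9023 28081 1208003
16 8818 28286 1179717
17 8611 28493 1151224
18 8403 28701 1122523
19 8194 28910 1093613
20 7983 29121 1064492
21 7770 29334 1035158
22 7556 29548 1005610
23 7340 29764 975846
24 7123 29981 945865
25 6904 30200 915665
26 6684 30420 885245
27 6462 30642 854603
28 6238 30866 823737
29 6013 31091 792646
30 5786 31318 761328
31 5557 31547 729781
32 5327 31777 698004
33 5095 32009 665995
34 4861 32243 633752
35 4626 32478 601274
36 4389 32715 568559
37 4150 32954 535605
38 3909 33195 502410
39 3667 33437 468973
40 3423 33681 435292
41 3177 33927 401365
42 2929 34175 367190
43 2680 34424 332766
44 2429 34675 298091
45 2176 34928 263163
46 1921 35183 227980
47 1664 35440 192540
48 1405 35699 156841
49 1144 35960 120881
50 882 36222 84659
51 618 36486 48173
52 351 36753 11420
53 83 11420 0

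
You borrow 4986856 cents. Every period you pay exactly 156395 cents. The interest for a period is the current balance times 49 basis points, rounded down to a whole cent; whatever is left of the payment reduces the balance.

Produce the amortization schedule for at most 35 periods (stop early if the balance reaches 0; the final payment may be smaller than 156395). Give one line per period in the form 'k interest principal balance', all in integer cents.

1. interest=⌊4986856·49/10000⌋=24435; principal=156395-24435=131960; balance=4986856-131960=4854896
2. interest=⌊4854896·49/10000⌋=23788; principal=156395-23788=132607; balance=4854896-132607=4722289
3. interest=⌊4722289·49/10000⌋=23139; principal=156395-23139=133256; balance=4722289-133256=4589033
4. interest=⌊4589033·49/10000⌋=22486; principal=156395-22486=133909; balance=4589033-133909=4455124
5. interest=⌊4455124·49/10000⌋=21830; principal=156395-21830=134565; balance=4455124-134565=4320559
6. interest=⌊4320559·49/10000⌋=21170; principal=156395-21170=135225; balance=4320559-135225=4185334
7. interest=⌊4185334·49/10000⌋=20508; principal=156395-20508=135887; balance=4185334-135887=4049447
8. interest=⌊4049447·49/10000⌋=19842; principal=156395-19842=136553; balance=4049447-136553=3912894
9. interest=⌊3912894·49/10000⌋=19173; principal=156395-19173=137222; balance=3912894-137222=3775672
10. interest=⌊3775672·49/10000⌋=18500; principal=156395-18500=137895; balance=3775672-137895=3637777
11. interest=⌊3637777·49/10000⌋=17825; principal=156395-17825=138570; balance=3637777-138570=3499207
12. interest=⌊3499207·49/10000⌋=17146; principal=156395-17146=139249; balance=3499207-139249=3359958
13. interest=⌊3359958·49/10000⌋=16463; principal=156395-16463=139932; balance=3359958-139932=3220026
14. interest=⌊3220026·49/10000⌋=15778; principal=156395-15778=140617; balance=3220026-140617=3079409
15. interest=⌊3079409·49/10000⌋=15089; principal=156395-15089=141306; balance=3079409-141306=2938103
16. interest=⌊2938103·49/10000⌋=14396; principal=156395-14396=141999; balance=2938103-141999=2796104
17. interest=⌊2796104·49/10000⌋=13700; principal=156395-13700=142695; balance=2796104-142695=2653409
18. interest=⌊2653409·49/10000⌋=13001; principal=156395-13001=143394; balance=2653409-143394=2510015
19. interest=⌊2510015·49/10000⌋=12299; principal=156395-12299=144096; balance=2510015-144096=2365919
20. interest=⌊2365919·49/10000⌋=11593; principal=156395-11593=144802; balance=2365919-144802=2221117
21. interest=⌊2221117·49/10000⌋=10883; principal=156395-10883=145512; balance=2221117-145512=2075605
22. interest=⌊2075605·49/10000⌋=10170; principal=156395-10170=146225; balance=2075605-146225=1929380
23. interest=⌊1929380·49/10000⌋=9453; principal=156395-9453=146942; balance=1929380-146942=1782438
24. interest=⌊1782438·49/10000⌋=8733; principal=156395-8733=147662; balance=1782438-147662=1634776
25. interest=⌊1634776·49/10000⌋=8010; principal=156395-8010=148385; balance=1634776-148385=1486391
26. interest=⌊1486391·49/10000⌋=7283; principal=156395-7283=149112; balance=1486391-149112=1337279
27. interest=⌊1337279·49/10000⌋=6552; principal=156395-6552=149843; balance=1337279-149843=1187436
28. interest=⌊1187436·49/10000⌋=5818; principal=156395-5818=150577; balance=1187436-150577=1036859
29. interest=⌊1036859·49/10000⌋=5080; principal=156395-5080=151315; balance=1036859-151315=885544
30. interest=⌊885544·49/10000⌋=4339; principal=156395-4339=152056; balance=885544-152056=733488
31. interest=⌊733488·49/10000⌋=3594; principal=156395-3594=152801; balance=733488-152801=580687
32. interest=⌊580687·49/10000⌋=2845; principal=156395-2845=153550; balance=580687-153550=427137
33. interest=⌊427137·49/10000⌋=2092; principal=156395-2092=154303; balance=427137-154303=272834
34. interest=⌊272834·49/10000⌋=1336; principal=156395-1336=155059; balance=272834-155059=117775
35. interest=⌊117775·49/10000⌋=577; principal=min(156395-577,117775)=117775; balance=117775-117775=0

1 24435 131960 4854896
2 23788 132607 4722289
3 23139 133256 4589033
4 22486 133909 4455124
5 21830 134565 4320559
6 21170 135225 4185334
7 20508 135887 4049447
8 19842 136553 3912894
9 19173 137222 3775672
10 18500 137895 3637777
11 17825 138570 3499207
12 17146 139249 3359958
13 16463 139932 3220026
14 15778 140617 3079409
15 15089 141306 2938103
16 14396 141999 2796104
17 13700 142695 2653409
18 13001 143394 2510015
19 12299 144096 2365919
20 11593 144802 2221117
21 10883 145512 2075605
22 10170 146225 1929380
23 9453 146942 1782438
24 8733 147662 1634776
25 8010 148385 1486391
26 7283 149112 1337279
27 6552 149843 1187436
28 5818 150577 1036859
29 5080 151315 885544
30 4339 152056 733488
31 3594 152801 580687
32 2845 153550 427137
33 2092 154303 272834
34 1336 155059 117775
35 577 117775 0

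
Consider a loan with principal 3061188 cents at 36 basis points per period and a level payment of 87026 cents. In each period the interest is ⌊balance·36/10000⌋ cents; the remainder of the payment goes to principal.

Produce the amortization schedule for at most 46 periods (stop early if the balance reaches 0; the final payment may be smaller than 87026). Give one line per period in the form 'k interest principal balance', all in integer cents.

1 11020 76006 2985182
2 10746 76280 2908902
3 10472 76554 2832348
4 10196 76830 2755518
5 9919 77107 2678411
6 9642 77384 2601027
7 9363 77663 2523364
8 9084 77942 2445422
9 8803 78223 2367199
10 8521 78505 2288694
11 8239 78787 2209907
12 7955 79071 2130836
13 7671 79355 2051481
14 7385 79641 1971840
15 7098 79928 1891912
16 6810 80216 1811696
17 6522 80504 1731192
18 6232 80794 1650398
19 5941 81085 1569313
20 5649 81377 1487936
21 5356 81670 1406266
22 5062 81964 1324302
23 4767 82259 1242043
24 4471 82555 1159488
25 4174 82852 1076636
26 3875 83151 993485
27 3576 83450 910035
28 3276 83750 826285
29 2974 84052 742233
30 2672 84354 657879
31 2368 84658 573221
32 2063 84963 488258
33 1757 85269 402989
34 1450 85576 317413
35 1142 85884 231529
36 833 86193 145336
37 523 86503 58833
38 211 58833 0

1. interest=⌊3061188·36/10000⌋=11020; principal=87026-11020=76006; balance=3061188-76006=2985182
2. interest=⌊2985182·36/10000⌋=10746; principal=87026-10746=76280; balance=2985182-76280=2908902
3. interest=⌊2908902·36/10000⌋=10472; principal=87026-10472=76554; balance=2908902-76554=2832348
4. interest=⌊2832348·36/10000⌋=10196; principal=87026-10196=76830; balance=2832348-76830=2755518
5. interest=⌊2755518·36/10000⌋=9919; principal=87026-9919=77107; balance=2755518-77107=2678411
6. interest=⌊2678411·36/10000⌋=9642; principal=87026-9642=77384; balance=2678411-77384=2601027
7. interest=⌊2601027·36/10000⌋=9363; principal=87026-9363=77663; balance=2601027-77663=2523364
8. interest=⌊2523364·36/10000⌋=9084; principal=87026-9084=77942; balance=2523364-77942=2445422
9. interest=⌊2445422·36/10000⌋=8803; principal=87026-8803=78223; balance=2445422-78223=2367199
10. interest=⌊2367199·36/10000⌋=8521; principal=87026-8521=78505; balance=2367199-78505=2288694
11. interest=⌊2288694·36/10000⌋=8239; principal=87026-8239=78787; balance=2288694-78787=2209907
12. interest=⌊2209907·36/10000⌋=7955; principal=87026-7955=79071; balance=2209907-79071=2130836
13. interest=⌊2130836·36/10000⌋=7671; principal=87026-7671=79355; balance=2130836-79355=2051481
14. interest=⌊2051481·36/10000⌋=7385; principal=87026-7385=79641; balance=2051481-79641=1971840
15. interest=⌊1971840·36/10000⌋=7098; principal=87026-7098=79928; balance=1971840-79928=1891912
16. interest=⌊1891912·36/10000⌋=6810; principal=87026-6810=80216; balance=1891912-80216=1811696
17. interest=⌊1811696·36/10000⌋=6522; principal=87026-6522=80504; balance=1811696-80504=1731192
18. interest=⌊1731192·36/10000⌋=6232; principal=87026-6232=80794; balance=1731192-80794=1650398
19. interest=⌊1650398·36/10000⌋=5941; principal=87026-5941=81085; balance=1650398-81085=1569313
20. interest=⌊1569313·36/10000⌋=5649; principal=87026-5649=81377; balance=1569313-81377=1487936
21. interest=⌊1487936·36/10000⌋=5356; principal=87026-5356=81670; balance=1487936-81670=1406266
22. interest=⌊1406266·36/10000⌋=5062; principal=87026-5062=81964; balance=1406266-81964=1324302
23. interest=⌊1324302·36/10000⌋=4767; principal=87026-4767=82259; balance=1324302-82259=1242043
24. interest=⌊1242043·36/10000⌋=4471; principal=87026-4471=82555; balance=1242043-82555=1159488
25. interest=⌊1159488·36/10000⌋=4174; principal=87026-4174=82852; balance=1159488-82852=1076636
26. interest=⌊1076636·36/10000⌋=3875; principal=87026-3875=83151; balance=1076636-83151=993485
27. interest=⌊993485·36/10000⌋=3576; principal=87026-3576=83450; balance=993485-83450=910035
28. interest=⌊910035·36/10000⌋=3276; principal=87026-3276=83750; balance=910035-83750=826285
29. interest=⌊826285·36/10000⌋=2974; principal=87026-2974=84052; balance=826285-84052=742233
30. interest=⌊742233·36/10000⌋=2672; principal=87026-2672=84354; balance=742233-84354=657879
31. interest=⌊657879·36/10000⌋=2368; principal=87026-2368=84658; balance=657879-84658=573221
32. interest=⌊573221·36/10000⌋=2063; principal=87026-2063=84963; balance=573221-84963=488258
33. interest=⌊488258·36/10000⌋=1757; principal=87026-1757=85269; balance=488258-85269=402989
34. interest=⌊402989·36/10000⌋=1450; principal=87026-1450=85576; balance=402989-85576=317413
35. interest=⌊317413·36/10000⌋=1142; principal=87026-1142=85884; balance=317413-85884=231529
36. interest=⌊231529·36/10000⌋=833; principal=87026-833=86193; balance=231529-86193=145336
37. interest=⌊145336·36/10000⌋=523; principal=87026-523=86503; balance=145336-86503=58833
38. interest=⌊58833·36/10000⌋=211; principal=min(87026-211,58833)=58833; balance=58833-58833=0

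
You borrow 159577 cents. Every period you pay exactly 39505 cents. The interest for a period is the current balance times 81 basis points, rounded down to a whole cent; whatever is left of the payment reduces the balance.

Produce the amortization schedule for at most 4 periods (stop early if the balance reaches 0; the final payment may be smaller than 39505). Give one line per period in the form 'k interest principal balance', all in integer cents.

1. interest=⌊159577·81/10000⌋=1292; principal=39505-1292=38213; balance=159577-38213=121364
2. interest=⌊121364·81/10000⌋=983; principal=39505-983=38522; balance=121364-38522=82842
3. interest=⌊82842·81/10000⌋=671; principal=39505-671=38834; balance=82842-38834=44008
4. interest=⌊44008·81/10000⌋=356; principal=39505-356=39149; balance=44008-39149=4859

1 1292 38213 121364
2 983 38522 82842
3 671 38834 44008
4 356 39149 4859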